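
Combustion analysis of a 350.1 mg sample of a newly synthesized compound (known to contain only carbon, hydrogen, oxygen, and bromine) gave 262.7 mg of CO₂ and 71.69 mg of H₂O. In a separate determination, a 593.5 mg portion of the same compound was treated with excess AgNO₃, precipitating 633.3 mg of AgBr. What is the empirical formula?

mol C = 0.2627 g CO₂ ÷ 44.009 g/mol = 0.0059692 mol
mol H = 2 × 0.07169 g H₂O ÷ 18.015 g/mol = 0.0079589 mol
From the AgBr data: mol Br per gram of compound = (0.6333 ÷ 187.772) ÷ 0.5935 = 0.0056827 mol/g, so in the 0.3501 g combustion sample mol Br = 0.0019895 mol
mass O = 0.3501 − (0.071696 + 0.0080226 + 0.15897) = 0.11141 g → mol O = 0.11141 ÷ 15.999 = 0.0069635 mol
Divide by the smallest (0.0019895 mol): C 3.000, H 4.000, Br 1.000, O 3.500
Multiplying each by 2 gives whole numbers: C 6.00, H 8.00, Br 2.00, O 7.00

C6H8Br2O7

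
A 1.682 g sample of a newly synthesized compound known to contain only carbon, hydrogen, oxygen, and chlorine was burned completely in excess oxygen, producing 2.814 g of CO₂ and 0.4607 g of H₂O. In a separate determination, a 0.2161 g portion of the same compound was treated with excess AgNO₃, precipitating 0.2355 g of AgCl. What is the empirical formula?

mol C = 2.814 g CO₂ ÷ 44.009 g/mol = 0.063941 mol
mol H = 2 × 0.4607 g H₂O ÷ 18.015 g/mol = 0.051146 mol
From the AgCl data: mol Cl per gram of compound = (0.2355 ÷ 143.318) ÷ 0.2161 = 0.0076039 mol/g, so in the 1.682 g combustion sample mol Cl = 0.012790 mol
mass O = 1.682 − (0.76800 + 0.051555 + 0.45340) = 0.40905 g → mol O = 0.40905 ÷ 15.999 = 0.025567 mol
Divide by the smallest (0.012790 mol): C 4.999, H 3.999, Cl 1.000, O 1.999

C5H4ClO2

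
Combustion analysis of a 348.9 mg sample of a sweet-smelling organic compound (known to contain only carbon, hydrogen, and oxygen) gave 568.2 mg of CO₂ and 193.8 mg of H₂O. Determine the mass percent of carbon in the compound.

44.45%

mol C = 0.5682 g CO₂ ÷ 44.009 g/mol = 0.012911 mol
mol H = 2 × 0.1938 g H₂O ÷ 18.015 g/mol = 0.021515 mol
mass O = 0.3489 − (0.15507 + 0.021688) = 0.17214 g → mol O = 0.17214 ÷ 15.999 = 0.010759 mol
mass % C = 0.15507 g ÷ 0.3489 g × 100%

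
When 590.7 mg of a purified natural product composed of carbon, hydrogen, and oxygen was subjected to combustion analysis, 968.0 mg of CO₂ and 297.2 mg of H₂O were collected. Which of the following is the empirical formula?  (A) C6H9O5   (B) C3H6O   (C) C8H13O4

mol C = 0.9680 g CO₂ ÷ 44.009 g/mol = 0.021996 mol
mol H = 2 × 0.2972 g H₂O ÷ 18.015 g/mol = 0.032995 mol
mass O = 0.5907 − (0.26419 + 0.033259) = 0.29325 g → mol O = 0.29325 ÷ 15.999 = 0.018329 mol
Divide by the smallest (0.018329 mol): C 1.200, H 1.800, O 1.000
Multiplying each by 5 gives whole numbers: C 6.00, H 9.00, O 5.00

(A) C6H9O5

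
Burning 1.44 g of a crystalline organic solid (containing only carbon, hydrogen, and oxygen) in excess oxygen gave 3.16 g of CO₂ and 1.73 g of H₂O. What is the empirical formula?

mol C = 3.16 g CO₂ ÷ 44.009 g/mol = 0.07180 mol
mol H = 2 × 1.73 g H₂O ÷ 18.015 g/mol = 0.1921 mol
mass O = 1.44 − (0.8624 + 0.1936) = 0.3840 g → mol O = 0.3840 ÷ 15.999 = 0.02400 mol
Divide by the smallest (0.02400 mol): C 2.992, H 8.003, O 1.000

C3H8O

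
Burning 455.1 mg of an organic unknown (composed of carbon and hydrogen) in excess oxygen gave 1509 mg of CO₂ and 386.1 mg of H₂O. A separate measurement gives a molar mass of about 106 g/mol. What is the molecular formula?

C8H10

mol C = 1.509 g CO₂ ÷ 44.009 g/mol = 0.034288 mol
mol H = 2 × 0.3861 g H₂O ÷ 18.015 g/mol = 0.042864 mol
Divide by the smallest (0.034288 mol): C 1.000, H 1.250
Multiplying each by 4 gives whole numbers: C 4.00, H 5.00
Empirical formula: C4H5
Empirical-formula mass = 53.08 g/mol; 106 ÷ 53.08 ≈ 2, so the molecular formula is C8H10.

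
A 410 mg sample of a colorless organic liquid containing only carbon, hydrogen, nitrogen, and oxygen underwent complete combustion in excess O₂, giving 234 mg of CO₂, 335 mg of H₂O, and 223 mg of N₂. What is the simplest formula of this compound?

CH7N3O

mol C = 0.234 g CO₂ ÷ 44.009 g/mol = 0.005317 mol
mol H = 2 × 0.335 g H₂O ÷ 18.015 g/mol = 0.03719 mol
mol N = 2 × 0.223 g N₂ ÷ 28.014 g/mol = 0.01592 mol
mass O = 0.410 − (0.06386 + 0.03749 + 0.2230) = 0.08565 g → mol O = 0.08565 ÷ 15.999 = 0.005353 mol
Divide by the smallest (0.005317 mol): C 1.000, H 6.995, N 2.994, O 1.007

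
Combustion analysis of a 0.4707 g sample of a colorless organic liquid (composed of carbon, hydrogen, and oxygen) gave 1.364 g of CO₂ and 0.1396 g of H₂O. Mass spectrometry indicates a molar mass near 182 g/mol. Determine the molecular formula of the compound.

C12H6O2

mol C = 1.364 g CO₂ ÷ 44.009 g/mol = 0.030994 mol
mol H = 2 × 0.1396 g H₂O ÷ 18.015 g/mol = 0.015498 mol
mass O = 0.4707 − (0.37226 + 0.015622) = 0.082813 g → mol O = 0.082813 ÷ 15.999 = 0.0051761 mol
Divide by the smallest (0.0051761 mol): C 5.988, H 2.994, O 1.000
Empirical formula: C6H3O
Empirical-formula mass = 91.09 g/mol; 182 ÷ 91.09 ≈ 2, so the molecular formula is C12H6O2.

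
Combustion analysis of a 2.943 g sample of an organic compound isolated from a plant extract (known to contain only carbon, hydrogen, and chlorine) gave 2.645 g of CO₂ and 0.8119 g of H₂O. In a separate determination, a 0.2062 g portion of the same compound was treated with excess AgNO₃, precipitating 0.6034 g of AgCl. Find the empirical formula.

C2H3Cl2

mol C = 2.645 g CO₂ ÷ 44.009 g/mol = 0.060101 mol
mol H = 2 × 0.8119 g H₂O ÷ 18.015 g/mol = 0.090136 mol
From the AgCl data: mol Cl per gram of compound = (0.6034 ÷ 143.318) ÷ 0.2062 = 0.020418 mol/g, so in the 2.943 g combustion sample mol Cl = 0.060091 mol
Divide by the smallest (0.060091 mol): C 1.000, H 1.500, Cl 1.000
Multiplying each by 2 gives whole numbers: C 2.00, H 3.00, Cl 2.00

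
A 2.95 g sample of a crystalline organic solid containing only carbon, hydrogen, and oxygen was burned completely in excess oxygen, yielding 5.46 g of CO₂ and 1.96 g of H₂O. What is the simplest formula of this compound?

C8H14O5

mol C = 5.46 g CO₂ ÷ 44.009 g/mol = 0.1241 mol
mol H = 2 × 1.96 g H₂O ÷ 18.015 g/mol = 0.2176 mol
mass O = 2.95 − (1.490 + 0.2193) = 1.241 g → mol O = 1.241 ÷ 15.999 = 0.07754 mol
Divide by the smallest (0.07754 mol): C 1.600, H 2.806, O 1.000
Multiplying each by 5 gives whole numbers: C 8.00, H 14.03, O 5.00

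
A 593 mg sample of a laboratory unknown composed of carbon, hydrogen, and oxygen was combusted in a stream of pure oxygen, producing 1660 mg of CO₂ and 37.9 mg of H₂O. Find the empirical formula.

mol C = 1.66 g CO₂ ÷ 44.009 g/mol = 0.03772 mol
mol H = 2 × 0.0379 g H₂O ÷ 18.015 g/mol = 0.004208 mol
mass O = 0.593 − (0.4530 + 0.004241) = 0.1357 g → mol O = 0.1357 ÷ 15.999 = 0.008482 mol
Divide by the smallest (0.004208 mol): C 8.965, H 1.000, O 2.016

C9HO2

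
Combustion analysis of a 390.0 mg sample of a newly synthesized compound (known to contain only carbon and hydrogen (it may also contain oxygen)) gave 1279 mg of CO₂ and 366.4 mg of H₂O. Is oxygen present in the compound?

mol C = 1.279 g CO₂ ÷ 44.009 g/mol = 0.029062 mol
mol H = 2 × 0.3664 g H₂O ÷ 18.015 g/mol = 0.040677 mol
C and H together account for 0.39007 g — essentially the entire 0.3900 g sample — so the compound contains no oxygen.

no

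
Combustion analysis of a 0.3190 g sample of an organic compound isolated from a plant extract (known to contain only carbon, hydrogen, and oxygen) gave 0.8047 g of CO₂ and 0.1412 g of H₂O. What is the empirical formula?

C7H6O2

mol C = 0.8047 g CO₂ ÷ 44.009 g/mol = 0.018285 mol
mol H = 2 × 0.1412 g H₂O ÷ 18.015 g/mol = 0.015676 mol
mass O = 0.3190 − (0.21962 + 0.015801) = 0.083579 g → mol O = 0.083579 ÷ 15.999 = 0.0052240 mol
Divide by the smallest (0.0052240 mol): C 3.500, H 3.001, O 1.000
Multiplying each by 2 gives whole numbers: C 7.00, H 6.00, O 2.00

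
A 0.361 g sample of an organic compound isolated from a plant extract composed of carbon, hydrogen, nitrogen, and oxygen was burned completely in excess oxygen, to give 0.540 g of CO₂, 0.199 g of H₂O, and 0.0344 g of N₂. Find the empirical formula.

C5H9NO4

mol C = 0.540 g CO₂ ÷ 44.009 g/mol = 0.01227 mol
mol H = 2 × 0.199 g H₂O ÷ 18.015 g/mol = 0.02209 mol
mol N = 2 × 0.0344 g N₂ ÷ 28.014 g/mol = 0.002456 mol
mass O = 0.361 − (0.1474 + 0.02227 + 0.03440) = 0.1570 g → mol O = 0.1570 ÷ 15.999 = 0.009810 mol
Divide by the smallest (0.002456 mol): C 4.996, H 8.996, N 1.000, O 3.995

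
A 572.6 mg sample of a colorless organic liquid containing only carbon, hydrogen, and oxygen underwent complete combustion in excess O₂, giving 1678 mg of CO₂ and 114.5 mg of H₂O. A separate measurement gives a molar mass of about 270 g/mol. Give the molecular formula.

mol C = 1.678 g CO₂ ÷ 44.009 g/mol = 0.038129 mol
mol H = 2 × 0.1145 g H₂O ÷ 18.015 g/mol = 0.012712 mol
mass O = 0.5726 − (0.45796 + 0.012813) = 0.10182 g → mol O = 0.10182 ÷ 15.999 = 0.0063644 mol
Divide by the smallest (0.0063644 mol): C 5.991, H 1.997, O 1.000
Empirical formula: C6H2O
Empirical-formula mass = 90.08 g/mol; 270 ÷ 90.08 ≈ 3, so the molecular formula is C18H6O3.

C18H6O3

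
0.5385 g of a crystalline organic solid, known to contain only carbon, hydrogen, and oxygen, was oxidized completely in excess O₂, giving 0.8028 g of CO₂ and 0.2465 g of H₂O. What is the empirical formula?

mol C = 0.8028 g CO₂ ÷ 44.009 g/mol = 0.018242 mol
mol H = 2 × 0.2465 g H₂O ÷ 18.015 g/mol = 0.027366 mol
mass O = 0.5385 − (0.21910 + 0.027585) = 0.29181 g → mol O = 0.29181 ÷ 15.999 = 0.018239 mol
Divide by the smallest (0.018239 mol): C 1.000, H 1.500, O 1.000
Multiplying each by 2 gives whole numbers: C 2.00, H 3.00, O 2.00

C2H3O2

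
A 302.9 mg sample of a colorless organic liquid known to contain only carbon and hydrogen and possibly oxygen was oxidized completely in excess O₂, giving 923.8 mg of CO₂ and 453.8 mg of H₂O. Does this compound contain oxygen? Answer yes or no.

mol C = 0.9238 g CO₂ ÷ 44.009 g/mol = 0.020991 mol
mol H = 2 × 0.4538 g H₂O ÷ 18.015 g/mol = 0.050380 mol
C and H together account for 0.30291 g — essentially the entire 0.3029 g sample — so the compound contains no oxygen.

no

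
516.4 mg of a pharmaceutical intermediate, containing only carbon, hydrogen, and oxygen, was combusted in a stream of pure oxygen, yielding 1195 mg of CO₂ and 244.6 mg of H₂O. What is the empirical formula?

C8H8O3

mol C = 1.195 g CO₂ ÷ 44.009 g/mol = 0.027154 mol
mol H = 2 × 0.2446 g H₂O ÷ 18.015 g/mol = 0.027155 mol
mass O = 0.5164 − (0.32614 + 0.027372) = 0.16289 g → mol O = 0.16289 ÷ 15.999 = 0.010181 mol
Divide by the smallest (0.010181 mol): C 2.667, H 2.667, O 1.000
Multiplying each by 3 gives whole numbers: C 8.00, H 8.00, O 3.00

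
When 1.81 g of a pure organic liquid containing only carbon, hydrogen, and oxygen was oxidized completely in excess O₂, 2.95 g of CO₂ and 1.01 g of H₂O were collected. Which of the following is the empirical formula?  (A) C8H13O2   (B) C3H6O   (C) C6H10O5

mol C = 2.95 g CO₂ ÷ 44.009 g/mol = 0.06703 mol
mol H = 2 × 1.01 g H₂O ÷ 18.015 g/mol = 0.1121 mol
mass O = 1.81 − (0.8051 + 0.1130) = 0.8919 g → mol O = 0.8919 ÷ 15.999 = 0.05574 mol
Divide by the smallest (0.05574 mol): C 1.202, H 2.011, O 1.000
Multiplying each by 5 gives whole numbers: C 6.01, H 10.06, O 5.00

(C) C6H10O5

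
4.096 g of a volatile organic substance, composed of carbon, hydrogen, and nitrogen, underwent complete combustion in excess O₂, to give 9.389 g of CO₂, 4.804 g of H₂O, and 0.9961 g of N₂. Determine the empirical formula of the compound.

C6H15N2

mol C = 9.389 g CO₂ ÷ 44.009 g/mol = 0.21334 mol
mol H = 2 × 4.804 g H₂O ÷ 18.015 g/mol = 0.53333 mol
mol N = 2 × 0.9961 g N₂ ÷ 28.014 g/mol = 0.071114 mol
Divide by the smallest (0.071114 mol): C 3.000, H 7.500, N 1.000
Multiplying each by 2 gives whole numbers: C 6.00, H 15.00, N 2.00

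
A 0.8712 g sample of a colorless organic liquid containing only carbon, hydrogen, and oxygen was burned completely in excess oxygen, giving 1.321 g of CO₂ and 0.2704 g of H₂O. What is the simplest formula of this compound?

CHO

mol C = 1.321 g CO₂ ÷ 44.009 g/mol = 0.030017 mol
mol H = 2 × 0.2704 g H₂O ÷ 18.015 g/mol = 0.030019 mol
mass O = 0.8712 − (0.36053 + 0.030260) = 0.48041 g → mol O = 0.48041 ÷ 15.999 = 0.030028 mol
Divide by the smallest (0.030017 mol): C 1.000, H 1.000, O 1.000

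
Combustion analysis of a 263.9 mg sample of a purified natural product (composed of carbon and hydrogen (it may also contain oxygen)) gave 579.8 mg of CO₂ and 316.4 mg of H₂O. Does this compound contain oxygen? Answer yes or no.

yes

mol C = 0.5798 g CO₂ ÷ 44.009 g/mol = 0.013175 mol
mol H = 2 × 0.3164 g H₂O ÷ 18.015 g/mol = 0.035126 mol
C and H account for only 0.19365 g of the 0.2639 g sample; the remaining 0.070253 g must be oxygen.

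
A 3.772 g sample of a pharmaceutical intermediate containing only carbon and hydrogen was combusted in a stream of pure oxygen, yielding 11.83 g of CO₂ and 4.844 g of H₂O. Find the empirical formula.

CH2

mol C = 11.83 g CO₂ ÷ 44.009 g/mol = 0.26881 mol
mol H = 2 × 4.844 g H₂O ÷ 18.015 g/mol = 0.53777 mol
Divide by the smallest (0.26881 mol): C 1.000, H 2.001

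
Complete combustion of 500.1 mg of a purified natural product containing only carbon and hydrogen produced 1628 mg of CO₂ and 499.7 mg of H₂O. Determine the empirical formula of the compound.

C2H3

mol C = 1.628 g CO₂ ÷ 44.009 g/mol = 0.036992 mol
mol H = 2 × 0.4997 g H₂O ÷ 18.015 g/mol = 0.055476 mol
Divide by the smallest (0.036992 mol): C 1.000, H 1.500
Multiplying each by 2 gives whole numbers: C 2.00, H 3.00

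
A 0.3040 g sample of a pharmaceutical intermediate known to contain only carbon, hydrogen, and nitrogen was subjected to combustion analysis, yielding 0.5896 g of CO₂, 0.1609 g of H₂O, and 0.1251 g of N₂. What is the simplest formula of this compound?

mol C = 0.5896 g CO₂ ÷ 44.009 g/mol = 0.013397 mol
mol H = 2 × 0.1609 g H₂O ÷ 18.015 g/mol = 0.017863 mol
mol N = 2 × 0.1251 g N₂ ÷ 28.014 g/mol = 0.0089312 mol
Divide by the smallest (0.0089312 mol): C 1.500, H 2.000, N 1.000
Multiplying each by 2 gives whole numbers: C 3.00, H 4.00, N 2.00

C3H4N2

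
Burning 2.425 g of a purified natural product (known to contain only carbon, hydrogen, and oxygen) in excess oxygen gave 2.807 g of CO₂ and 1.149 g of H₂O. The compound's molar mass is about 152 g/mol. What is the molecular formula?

mol C = 2.807 g CO₂ ÷ 44.009 g/mol = 0.063782 mol
mol H = 2 × 1.149 g H₂O ÷ 18.015 g/mol = 0.12756 mol
mass O = 2.425 − (0.76609 + 0.12858) = 1.5303 g → mol O = 1.5303 ÷ 15.999 = 0.095652 mol
Divide by the smallest (0.063782 mol): C 1.000, H 2.000, O 1.500
Multiplying each by 2 gives whole numbers: C 2.00, H 4.00, O 3.00
Empirical formula: C2H4O3
Empirical-formula mass = 76.05 g/mol; 152 ÷ 76.05 ≈ 2, so the molecular formula is C4H8O6.

C4H8O6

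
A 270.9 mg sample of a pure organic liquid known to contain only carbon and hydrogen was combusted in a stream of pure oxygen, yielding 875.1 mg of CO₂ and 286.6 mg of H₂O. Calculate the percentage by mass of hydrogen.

mol C = 0.8751 g CO₂ ÷ 44.009 g/mol = 0.019885 mol
mol H = 2 × 0.2866 g H₂O ÷ 18.015 g/mol = 0.031818 mol
mass % H = 0.032072 g ÷ 0.2709 g × 100%

11.84%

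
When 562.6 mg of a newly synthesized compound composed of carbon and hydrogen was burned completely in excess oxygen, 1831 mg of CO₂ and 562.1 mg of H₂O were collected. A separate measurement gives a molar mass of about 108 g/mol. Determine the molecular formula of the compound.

C8H12

mol C = 1.831 g CO₂ ÷ 44.009 g/mol = 0.041605 mol
mol H = 2 × 0.5621 g H₂O ÷ 18.015 g/mol = 0.062404 mol
Divide by the smallest (0.041605 mol): C 1.000, H 1.500
Multiplying each by 2 gives whole numbers: C 2.00, H 3.00
Empirical formula: C2H3
Empirical-formula mass = 27.05 g/mol; 108 ÷ 27.05 ≈ 4, so the molecular formula is C8H12.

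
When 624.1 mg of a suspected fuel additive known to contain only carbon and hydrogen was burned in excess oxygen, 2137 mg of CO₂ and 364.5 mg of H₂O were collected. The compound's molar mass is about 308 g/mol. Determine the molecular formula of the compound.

mol C = 2.137 g CO₂ ÷ 44.009 g/mol = 0.048558 mol
mol H = 2 × 0.3645 g H₂O ÷ 18.015 g/mol = 0.040466 mol
Divide by the smallest (0.040466 mol): C 1.200, H 1.000
Multiplying each by 5 gives whole numbers: C 6.00, H 5.00
Empirical formula: C6H5
Empirical-formula mass = 77.11 g/mol; 308 ÷ 77.11 ≈ 4, so the molecular formula is C24H20.

C24H20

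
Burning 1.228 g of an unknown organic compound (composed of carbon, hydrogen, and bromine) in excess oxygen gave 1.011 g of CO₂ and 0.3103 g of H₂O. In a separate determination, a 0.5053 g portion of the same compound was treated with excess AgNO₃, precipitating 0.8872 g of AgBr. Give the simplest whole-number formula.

C2H3Br

mol C = 1.011 g CO₂ ÷ 44.009 g/mol = 0.022973 mol
mol H = 2 × 0.3103 g H₂O ÷ 18.015 g/mol = 0.034449 mol
From the AgBr data: mol Br per gram of compound = (0.8872 ÷ 187.772) ÷ 0.5053 = 0.0093506 mol/g, so in the 1.228 g combustion sample mol Br = 0.011483 mol
Divide by the smallest (0.011483 mol): C 2.001, H 3.000, Br 1.000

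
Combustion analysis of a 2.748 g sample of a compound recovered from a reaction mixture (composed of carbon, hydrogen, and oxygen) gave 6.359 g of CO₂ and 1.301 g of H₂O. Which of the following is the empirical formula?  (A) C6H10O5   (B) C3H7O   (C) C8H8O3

mol C = 6.359 g CO₂ ÷ 44.009 g/mol = 0.14449 mol
mol H = 2 × 1.301 g H₂O ÷ 18.015 g/mol = 0.14444 mol
mass O = 2.748 − (1.7355 + 0.14559) = 0.86690 g → mol O = 0.86690 ÷ 15.999 = 0.054185 mol
Divide by the smallest (0.054185 mol): C 2.667, H 2.666, O 1.000
Multiplying each by 3 gives whole numbers: C 8.00, H 8.00, O 3.00

(C) C8H8O3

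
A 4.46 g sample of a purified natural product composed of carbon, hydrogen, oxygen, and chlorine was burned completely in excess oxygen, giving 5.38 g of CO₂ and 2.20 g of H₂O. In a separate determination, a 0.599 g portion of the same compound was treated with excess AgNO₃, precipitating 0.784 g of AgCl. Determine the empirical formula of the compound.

mol C = 5.38 g CO₂ ÷ 44.009 g/mol = 0.1222 mol
mol H = 2 × 2.20 g H₂O ÷ 18.015 g/mol = 0.2442 mol
From the AgCl data: mol Cl per gram of compound = (0.784 ÷ 143.318) ÷ 0.599 = 0.009132 mol/g, so in the 4.46 g combustion sample mol Cl = 0.04073 mol
mass O = 4.46 − (1.468 + 0.2462 + 1.444) = 1.302 g → mol O = 1.302 ÷ 15.999 = 0.08135 mol
Divide by the smallest (0.04073 mol): C 3.001, H 5.996, Cl 1.000, O 1.997

C3H6ClO2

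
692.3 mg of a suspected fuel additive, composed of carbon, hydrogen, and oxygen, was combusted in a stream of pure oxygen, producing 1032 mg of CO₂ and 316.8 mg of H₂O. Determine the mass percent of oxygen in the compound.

mol C = 1.032 g CO₂ ÷ 44.009 g/mol = 0.023450 mol
mol H = 2 × 0.3168 g H₂O ÷ 18.015 g/mol = 0.035171 mol
mass O = 0.6923 − (0.28165 + 0.035452) = 0.37519 g → mol O = 0.37519 ÷ 15.999 = 0.023451 mol
mass % O = 0.37519 g ÷ 0.6923 g × 100%

54.20%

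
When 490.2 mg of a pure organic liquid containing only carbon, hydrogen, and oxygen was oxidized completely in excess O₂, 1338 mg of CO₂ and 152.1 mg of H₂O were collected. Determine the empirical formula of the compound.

mol C = 1.338 g CO₂ ÷ 44.009 g/mol = 0.030403 mol
mol H = 2 × 0.1521 g H₂O ÷ 18.015 g/mol = 0.016886 mol
mass O = 0.4902 − (0.36517 + 0.017021) = 0.10801 g → mol O = 0.10801 ÷ 15.999 = 0.0067511 mol
Divide by the smallest (0.0067511 mol): C 4.503, H 2.501, O 1.000
Multiplying each by 2 gives whole numbers: C 9.01, H 5.00, O 2.00

C9H5O2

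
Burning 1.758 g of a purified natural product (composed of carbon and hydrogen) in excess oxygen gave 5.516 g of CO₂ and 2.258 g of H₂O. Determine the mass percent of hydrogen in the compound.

mol C = 5.516 g CO₂ ÷ 44.009 g/mol = 0.12534 mol
mol H = 2 × 2.258 g H₂O ÷ 18.015 g/mol = 0.25068 mol
mass % H = 0.25269 g ÷ 1.758 g × 100%

14.37%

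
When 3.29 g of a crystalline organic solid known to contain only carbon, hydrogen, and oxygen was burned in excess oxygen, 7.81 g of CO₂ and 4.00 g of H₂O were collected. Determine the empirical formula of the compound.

mol C = 7.81 g CO₂ ÷ 44.009 g/mol = 0.1775 mol
mol H = 2 × 4.00 g H₂O ÷ 18.015 g/mol = 0.4441 mol
mass O = 3.29 − (2.132 + 0.4476) = 0.7109 g → mol O = 0.7109 ÷ 15.999 = 0.04443 mol
Divide by the smallest (0.04443 mol): C 3.994, H 9.995, O 1.000

C4H10O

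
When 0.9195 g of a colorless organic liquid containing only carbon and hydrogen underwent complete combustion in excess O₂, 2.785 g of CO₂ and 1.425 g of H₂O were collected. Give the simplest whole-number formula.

C2H5

mol C = 2.785 g CO₂ ÷ 44.009 g/mol = 0.063283 mol
mol H = 2 × 1.425 g H₂O ÷ 18.015 g/mol = 0.15820 mol
Divide by the smallest (0.063283 mol): C 1.000, H 2.500
Multiplying each by 2 gives whole numbers: C 2.00, H 5.00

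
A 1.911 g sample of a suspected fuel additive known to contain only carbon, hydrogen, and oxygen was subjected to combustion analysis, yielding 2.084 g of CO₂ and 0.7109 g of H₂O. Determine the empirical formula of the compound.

mol C = 2.084 g CO₂ ÷ 44.009 g/mol = 0.047354 mol
mol H = 2 × 0.7109 g H₂O ÷ 18.015 g/mol = 0.078923 mol
mass O = 1.911 − (0.56877 + 0.079555) = 1.2627 g → mol O = 1.2627 ÷ 15.999 = 0.078922 mol
Divide by the smallest (0.047354 mol): C 1.000, H 1.667, O 1.667
Multiplying each by 3 gives whole numbers: C 3.00, H 5.00, O 5.00

C3H5O5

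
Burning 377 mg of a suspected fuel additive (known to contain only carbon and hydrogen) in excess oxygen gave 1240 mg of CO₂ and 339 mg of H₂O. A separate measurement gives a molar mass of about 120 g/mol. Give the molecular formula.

C9H12

mol C = 1.24 g CO₂ ÷ 44.009 g/mol = 0.02818 mol
mol H = 2 × 0.339 g H₂O ÷ 18.015 g/mol = 0.03764 mol
Divide by the smallest (0.02818 mol): C 1.000, H 1.336
Multiplying each by 3 gives whole numbers: C 3.00, H 4.01
Empirical formula: C3H4
Empirical-formula mass = 40.06 g/mol; 120 ÷ 40.06 ≈ 3, so the molecular formula is C9H12.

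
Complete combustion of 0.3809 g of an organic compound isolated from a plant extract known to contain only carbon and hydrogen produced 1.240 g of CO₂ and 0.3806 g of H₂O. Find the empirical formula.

C2H3

mol C = 1.240 g CO₂ ÷ 44.009 g/mol = 0.028176 mol
mol H = 2 × 0.3806 g H₂O ÷ 18.015 g/mol = 0.042254 mol
Divide by the smallest (0.028176 mol): C 1.000, H 1.500
Multiplying each by 2 gives whole numbers: C 2.00, H 3.00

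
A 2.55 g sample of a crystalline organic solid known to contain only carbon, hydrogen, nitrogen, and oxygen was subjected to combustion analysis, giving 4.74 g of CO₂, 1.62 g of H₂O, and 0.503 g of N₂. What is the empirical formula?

mol C = 4.74 g CO₂ ÷ 44.009 g/mol = 0.1077 mol
mol H = 2 × 1.62 g H₂O ÷ 18.015 g/mol = 0.1799 mol
mol N = 2 × 0.503 g N₂ ÷ 28.014 g/mol = 0.03591 mol
mass O = 2.55 − (1.294 + 0.1813 + 0.5030) = 0.5721 g → mol O = 0.5721 ÷ 15.999 = 0.03576 mol
Divide by the smallest (0.03576 mol): C 3.012, H 5.030, N 1.004, O 1.000

C3H5NO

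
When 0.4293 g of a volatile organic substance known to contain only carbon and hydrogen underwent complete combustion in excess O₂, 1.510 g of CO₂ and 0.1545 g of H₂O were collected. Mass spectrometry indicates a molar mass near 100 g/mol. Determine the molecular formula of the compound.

C8H4

mol C = 1.510 g CO₂ ÷ 44.009 g/mol = 0.034311 mol
mol H = 2 × 0.1545 g H₂O ÷ 18.015 g/mol = 0.017152 mol
Divide by the smallest (0.017152 mol): C 2.000, H 1.000
Empirical formula: C2H
Empirical-formula mass = 25.03 g/mol; 100 ÷ 25.03 ≈ 4, so the molecular formula is C8H4.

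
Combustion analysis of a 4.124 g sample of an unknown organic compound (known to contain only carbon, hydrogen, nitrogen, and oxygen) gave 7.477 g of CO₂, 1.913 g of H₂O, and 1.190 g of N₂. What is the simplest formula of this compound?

C4H5N2O

mol C = 7.477 g CO₂ ÷ 44.009 g/mol = 0.16990 mol
mol H = 2 × 1.913 g H₂O ÷ 18.015 g/mol = 0.21238 mol
mol N = 2 × 1.190 g N₂ ÷ 28.014 g/mol = 0.084958 mol
mass O = 4.124 − (2.0406 + 0.21408 + 1.1900) = 0.67929 g → mol O = 0.67929 ÷ 15.999 = 0.042458 mol
Divide by the smallest (0.042458 mol): C 4.002, H 5.002, N 2.001, O 1.000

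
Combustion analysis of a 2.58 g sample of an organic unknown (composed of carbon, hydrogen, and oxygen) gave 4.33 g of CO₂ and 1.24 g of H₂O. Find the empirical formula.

mol C = 4.33 g CO₂ ÷ 44.009 g/mol = 0.09839 mol
mol H = 2 × 1.24 g H₂O ÷ 18.015 g/mol = 0.1377 mol
mass O = 2.58 − (1.182 + 0.1388) = 1.259 g → mol O = 1.259 ÷ 15.999 = 0.07872 mol
Divide by the smallest (0.07872 mol): C 1.250, H 1.749, O 1.000
Multiplying each by 4 gives whole numbers: C 5.00, H 6.99, O 4.00

C5H7O4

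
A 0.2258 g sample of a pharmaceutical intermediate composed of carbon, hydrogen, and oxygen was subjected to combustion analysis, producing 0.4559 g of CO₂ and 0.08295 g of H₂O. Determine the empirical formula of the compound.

C9H8O5

mol C = 0.4559 g CO₂ ÷ 44.009 g/mol = 0.010359 mol
mol H = 2 × 0.08295 g H₂O ÷ 18.015 g/mol = 0.0092090 mol
mass O = 0.2258 − (0.12442 + 0.0092827) = 0.092092 g → mol O = 0.092092 ÷ 15.999 = 0.0057561 mol
Divide by the smallest (0.0057561 mol): C 1.800, H 1.600, O 1.000
Multiplying each by 5 gives whole numbers: C 9.00, H 8.00, O 5.00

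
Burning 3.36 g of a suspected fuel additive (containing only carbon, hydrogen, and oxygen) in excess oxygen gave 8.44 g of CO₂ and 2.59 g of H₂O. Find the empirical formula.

C4H6O

mol C = 8.44 g CO₂ ÷ 44.009 g/mol = 0.1918 mol
mol H = 2 × 2.59 g H₂O ÷ 18.015 g/mol = 0.2875 mol
mass O = 3.36 − (2.303 + 0.2898) = 0.7667 g → mol O = 0.7667 ÷ 15.999 = 0.04792 mol
Divide by the smallest (0.04792 mol): C 4.002, H 6.000, O 1.000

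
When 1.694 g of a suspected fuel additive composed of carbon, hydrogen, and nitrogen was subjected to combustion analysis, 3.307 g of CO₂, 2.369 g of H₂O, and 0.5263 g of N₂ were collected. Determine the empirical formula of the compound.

mol C = 3.307 g CO₂ ÷ 44.009 g/mol = 0.075144 mol
mol H = 2 × 2.369 g H₂O ÷ 18.015 g/mol = 0.26300 mol
mol N = 2 × 0.5263 g N₂ ÷ 28.014 g/mol = 0.037574 mol
Divide by the smallest (0.037574 mol): C 2.000, H 7.000, N 1.000

C2H7N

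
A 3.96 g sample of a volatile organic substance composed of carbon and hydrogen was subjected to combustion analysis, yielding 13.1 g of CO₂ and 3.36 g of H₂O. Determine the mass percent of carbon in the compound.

90.3%

mol C = 13.1 g CO₂ ÷ 44.009 g/mol = 0.2977 mol
mol H = 2 × 3.36 g H₂O ÷ 18.015 g/mol = 0.3730 mol
mass % C = 3.575 g ÷ 3.96 g × 100%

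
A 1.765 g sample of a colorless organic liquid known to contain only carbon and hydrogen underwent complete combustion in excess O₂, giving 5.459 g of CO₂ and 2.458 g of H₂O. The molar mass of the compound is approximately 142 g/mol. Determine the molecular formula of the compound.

C10H22

mol C = 5.459 g CO₂ ÷ 44.009 g/mol = 0.12404 mol
mol H = 2 × 2.458 g H₂O ÷ 18.015 g/mol = 0.27288 mol
Divide by the smallest (0.12404 mol): C 1.000, H 2.200
Multiplying each by 5 gives whole numbers: C 5.00, H 11.00
Empirical formula: C5H11
Empirical-formula mass = 71.14 g/mol; 142 ÷ 71.14 ≈ 2, so the molecular formula is C10H22.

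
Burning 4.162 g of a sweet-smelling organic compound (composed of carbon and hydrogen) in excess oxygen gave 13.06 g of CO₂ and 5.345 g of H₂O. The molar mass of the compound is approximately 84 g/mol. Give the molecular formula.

mol C = 13.06 g CO₂ ÷ 44.009 g/mol = 0.29676 mol
mol H = 2 × 5.345 g H₂O ÷ 18.015 g/mol = 0.59339 mol
Divide by the smallest (0.29676 mol): C 1.000, H 2.000
Empirical formula: CH2
Empirical-formula mass = 14.03 g/mol; 84 ÷ 14.03 ≈ 6, so the molecular formula is C6H12.

C6H12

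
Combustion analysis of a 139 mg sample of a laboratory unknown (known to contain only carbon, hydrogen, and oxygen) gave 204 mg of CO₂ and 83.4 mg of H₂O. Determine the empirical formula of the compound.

CH2O

mol C = 0.204 g CO₂ ÷ 44.009 g/mol = 0.004635 mol
mol H = 2 × 0.0834 g H₂O ÷ 18.015 g/mol = 0.009259 mol
mass O = 0.139 − (0.05568 + 0.009333) = 0.07399 g → mol O = 0.07399 ÷ 15.999 = 0.004625 mol
Divide by the smallest (0.004625 mol): C 1.002, H 2.002, O 1.000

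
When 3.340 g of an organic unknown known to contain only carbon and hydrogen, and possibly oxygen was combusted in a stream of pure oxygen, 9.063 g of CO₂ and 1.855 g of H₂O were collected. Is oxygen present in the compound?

yes

mol C = 9.063 g CO₂ ÷ 44.009 g/mol = 0.20594 mol
mol H = 2 × 1.855 g H₂O ÷ 18.015 g/mol = 0.20594 mol
C and H account for only 2.6811 g of the 3.340 g sample; the remaining 0.65893 g must be oxygen.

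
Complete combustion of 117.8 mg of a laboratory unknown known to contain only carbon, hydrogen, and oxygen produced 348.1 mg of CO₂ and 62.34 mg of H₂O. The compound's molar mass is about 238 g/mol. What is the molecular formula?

C16H14O2

mol C = 0.3481 g CO₂ ÷ 44.009 g/mol = 0.0079097 mol
mol H = 2 × 0.06234 g H₂O ÷ 18.015 g/mol = 0.0069209 mol
mass O = 0.1178 − (0.095004 + 0.0069763) = 0.015820 g → mol O = 0.015820 ÷ 15.999 = 0.00098880 mol
Divide by the smallest (0.00098880 mol): C 7.999, H 6.999, O 1.000
Empirical formula: C8H7O
Empirical-formula mass = 119.14 g/mol; 238 ÷ 119.14 ≈ 2, so the molecular formula is C16H14O2.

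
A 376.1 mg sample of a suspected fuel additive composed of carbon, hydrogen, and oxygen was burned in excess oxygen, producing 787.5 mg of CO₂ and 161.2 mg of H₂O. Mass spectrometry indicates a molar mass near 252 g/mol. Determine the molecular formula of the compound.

C12H12O6

mol C = 0.7875 g CO₂ ÷ 44.009 g/mol = 0.017894 mol
mol H = 2 × 0.1612 g H₂O ÷ 18.015 g/mol = 0.017896 mol
mass O = 0.3761 − (0.21493 + 0.018039) = 0.14313 g → mol O = 0.14313 ÷ 15.999 = 0.0089465 mol
Divide by the smallest (0.0089465 mol): C 2.000, H 2.000, O 1.000
Empirical formula: C2H2O
Empirical-formula mass = 42.04 g/mol; 252 ÷ 42.04 ≈ 6, so the molecular formula is C12H12O6.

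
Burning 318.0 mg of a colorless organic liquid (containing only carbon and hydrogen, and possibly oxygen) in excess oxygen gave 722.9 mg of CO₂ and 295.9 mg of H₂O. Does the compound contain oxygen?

yes

mol C = 0.7229 g CO₂ ÷ 44.009 g/mol = 0.016426 mol
mol H = 2 × 0.2959 g H₂O ÷ 18.015 g/mol = 0.032850 mol
C and H account for only 0.23041 g of the 0.3180 g sample; the remaining 0.087592 g must be oxygen.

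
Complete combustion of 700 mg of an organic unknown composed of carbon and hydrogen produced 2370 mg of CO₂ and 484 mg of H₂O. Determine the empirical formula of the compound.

CH

mol C = 2.37 g CO₂ ÷ 44.009 g/mol = 0.05385 mol
mol H = 2 × 0.484 g H₂O ÷ 18.015 g/mol = 0.05373 mol
Divide by the smallest (0.05373 mol): C 1.002, H 1.000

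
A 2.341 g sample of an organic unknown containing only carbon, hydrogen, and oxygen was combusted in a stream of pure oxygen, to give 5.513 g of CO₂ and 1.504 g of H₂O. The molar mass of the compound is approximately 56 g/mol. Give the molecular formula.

C3H4O

mol C = 5.513 g CO₂ ÷ 44.009 g/mol = 0.12527 mol
mol H = 2 × 1.504 g H₂O ÷ 18.015 g/mol = 0.16697 mol
mass O = 2.341 − (1.5046 + 0.16831) = 0.66808 g → mol O = 0.66808 ÷ 15.999 = 0.041757 mol
Divide by the smallest (0.041757 mol): C 3.000, H 3.999, O 1.000
Empirical formula: C3H4O
Empirical-formula mass = 56.06 g/mol; 56 ÷ 56.06 ≈ 1, so the molecular formula is C3H4O.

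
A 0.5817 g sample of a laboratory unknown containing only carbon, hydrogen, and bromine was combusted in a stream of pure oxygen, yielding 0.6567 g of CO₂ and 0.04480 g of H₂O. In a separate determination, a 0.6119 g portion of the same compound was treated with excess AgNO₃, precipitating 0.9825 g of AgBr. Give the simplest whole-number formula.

C3HBr

mol C = 0.6567 g CO₂ ÷ 44.009 g/mol = 0.014922 mol
mol H = 2 × 0.04480 g H₂O ÷ 18.015 g/mol = 0.0049736 mol
From the AgBr data: mol Br per gram of compound = (0.9825 ÷ 187.772) ÷ 0.6119 = 0.0085511 mol/g, so in the 0.5817 g combustion sample mol Br = 0.0049742 mol
Divide by the smallest (0.0049736 mol): C 3.000, H 1.000, Br 1.000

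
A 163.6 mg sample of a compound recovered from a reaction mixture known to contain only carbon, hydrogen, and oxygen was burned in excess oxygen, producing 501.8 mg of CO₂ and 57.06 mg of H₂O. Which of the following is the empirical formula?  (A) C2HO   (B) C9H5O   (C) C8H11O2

mol C = 0.5018 g CO₂ ÷ 44.009 g/mol = 0.011402 mol
mol H = 2 × 0.05706 g H₂O ÷ 18.015 g/mol = 0.0063347 mol
mass O = 0.1636 − (0.13695 + 0.0063854) = 0.020263 g → mol O = 0.020263 ÷ 15.999 = 0.0012665 mol
Divide by the smallest (0.0012665 mol): C 9.003, H 5.002, O 1.000

(B) C9H5O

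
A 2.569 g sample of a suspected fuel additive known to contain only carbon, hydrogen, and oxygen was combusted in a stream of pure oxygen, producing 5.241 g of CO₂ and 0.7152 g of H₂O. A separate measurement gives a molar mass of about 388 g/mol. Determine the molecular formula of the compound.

C18H12O10

mol C = 5.241 g CO₂ ÷ 44.009 g/mol = 0.11909 mol
mol H = 2 × 0.7152 g H₂O ÷ 18.015 g/mol = 0.079400 mol
mass O = 2.569 − (1.4304 + 0.080036) = 1.0586 g → mol O = 1.0586 ÷ 15.999 = 0.066166 mol
Divide by the smallest (0.066166 mol): C 1.800, H 1.200, O 1.000
Multiplying each by 5 gives whole numbers: C 9.00, H 6.00, O 5.00
Empirical formula: C9H6O5
Empirical-formula mass = 194.14 g/mol; 388 ÷ 194.14 ≈ 2, so the molecular formula is C18H12O10.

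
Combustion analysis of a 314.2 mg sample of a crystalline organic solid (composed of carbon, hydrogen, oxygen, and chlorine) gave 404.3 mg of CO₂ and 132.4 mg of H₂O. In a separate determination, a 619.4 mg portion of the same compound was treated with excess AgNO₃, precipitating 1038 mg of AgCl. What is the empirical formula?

C5H8Cl2O2

mol C = 0.4043 g CO₂ ÷ 44.009 g/mol = 0.0091868 mol
mol H = 2 × 0.1324 g H₂O ÷ 18.015 g/mol = 0.014699 mol
From the AgCl data: mol Cl per gram of compound = (1.038 ÷ 143.318) ÷ 0.6194 = 0.011693 mol/g, so in the 0.3142 g combustion sample mol Cl = 0.0036739 mol
mass O = 0.3142 − (0.11034 + 0.014816 + 0.13024) = 0.058800 g → mol O = 0.058800 ÷ 15.999 = 0.0036753 mol
Divide by the smallest (0.0036739 mol): C 2.501, H 4.001, Cl 1.000, O 1.000
Multiplying each by 2 gives whole numbers: C 5.00, H 8.00, Cl 2.00, O 2.00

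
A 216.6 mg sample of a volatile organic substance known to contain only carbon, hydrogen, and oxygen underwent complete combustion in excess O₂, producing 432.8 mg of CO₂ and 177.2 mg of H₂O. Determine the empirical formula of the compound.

mol C = 0.4328 g CO₂ ÷ 44.009 g/mol = 0.0098344 mol
mol H = 2 × 0.1772 g H₂O ÷ 18.015 g/mol = 0.019672 mol
mass O = 0.2166 − (0.11812 + 0.019830) = 0.078650 g → mol O = 0.078650 ÷ 15.999 = 0.0049159 mol
Divide by the smallest (0.0049159 mol): C 2.001, H 4.002, O 1.000

C2H4O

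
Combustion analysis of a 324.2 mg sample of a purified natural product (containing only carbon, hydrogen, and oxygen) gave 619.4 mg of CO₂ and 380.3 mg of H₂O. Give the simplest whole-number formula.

C2H6O

mol C = 0.6194 g CO₂ ÷ 44.009 g/mol = 0.014074 mol
mol H = 2 × 0.3803 g H₂O ÷ 18.015 g/mol = 0.042220 mol
mass O = 0.3242 − (0.16905 + 0.042558) = 0.11259 g → mol O = 0.11259 ÷ 15.999 = 0.0070376 mol
Divide by the smallest (0.0070376 mol): C 2.000, H 5.999, O 1.000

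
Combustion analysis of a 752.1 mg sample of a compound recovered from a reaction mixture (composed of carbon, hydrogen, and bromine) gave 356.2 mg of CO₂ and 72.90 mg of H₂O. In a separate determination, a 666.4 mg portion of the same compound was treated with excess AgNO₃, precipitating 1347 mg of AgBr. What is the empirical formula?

CHBr

mol C = 0.3562 g CO₂ ÷ 44.009 g/mol = 0.0080938 mol
mol H = 2 × 0.07290 g H₂O ÷ 18.015 g/mol = 0.0080933 mol
From the AgBr data: mol Br per gram of compound = (1.347 ÷ 187.772) ÷ 0.6664 = 0.010765 mol/g, so in the 0.7521 g combustion sample mol Br = 0.0080961 mol
Divide by the smallest (0.0080933 mol): C 1.000, H 1.000, Br 1.000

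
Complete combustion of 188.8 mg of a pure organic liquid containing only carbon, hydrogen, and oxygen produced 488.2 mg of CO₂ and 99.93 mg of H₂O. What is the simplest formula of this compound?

C4H4O

mol C = 0.4882 g CO₂ ÷ 44.009 g/mol = 0.011093 mol
mol H = 2 × 0.09993 g H₂O ÷ 18.015 g/mol = 0.011094 mol
mass O = 0.1888 − (0.13324 + 0.011183) = 0.044377 g → mol O = 0.044377 ÷ 15.999 = 0.0027737 mol
Divide by the smallest (0.0027737 mol): C 3.999, H 4.000, O 1.000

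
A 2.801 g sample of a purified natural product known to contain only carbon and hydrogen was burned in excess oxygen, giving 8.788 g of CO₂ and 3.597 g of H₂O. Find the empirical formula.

mol C = 8.788 g CO₂ ÷ 44.009 g/mol = 0.19969 mol
mol H = 2 × 3.597 g H₂O ÷ 18.015 g/mol = 0.39933 mol
Divide by the smallest (0.19969 mol): C 1.000, H 2.000

CH2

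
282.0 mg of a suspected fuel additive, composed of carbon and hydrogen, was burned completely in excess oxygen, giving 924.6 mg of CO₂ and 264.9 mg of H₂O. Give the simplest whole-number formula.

C5H7

mol C = 0.9246 g CO₂ ÷ 44.009 g/mol = 0.021009 mol
mol H = 2 × 0.2649 g H₂O ÷ 18.015 g/mol = 0.029409 mol
Divide by the smallest (0.021009 mol): C 1.000, H 1.400
Multiplying each by 5 gives whole numbers: C 5.00, H 7.00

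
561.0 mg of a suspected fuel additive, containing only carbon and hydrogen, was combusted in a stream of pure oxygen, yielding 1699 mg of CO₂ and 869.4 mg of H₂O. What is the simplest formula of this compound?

C2H5

mol C = 1.699 g CO₂ ÷ 44.009 g/mol = 0.038606 mol
mol H = 2 × 0.8694 g H₂O ÷ 18.015 g/mol = 0.096520 mol
Divide by the smallest (0.038606 mol): C 1.000, H 2.500
Multiplying each by 2 gives whole numbers: C 2.00, H 5.00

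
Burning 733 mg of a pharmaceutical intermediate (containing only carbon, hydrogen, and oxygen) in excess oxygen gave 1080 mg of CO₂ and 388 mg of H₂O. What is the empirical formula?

mol C = 1.08 g CO₂ ÷ 44.009 g/mol = 0.02454 mol
mol H = 2 × 0.388 g H₂O ÷ 18.015 g/mol = 0.04308 mol
mass O = 0.733 − (0.2948 + 0.04342) = 0.3948 g → mol O = 0.3948 ÷ 15.999 = 0.02468 mol
Divide by the smallest (0.02454 mol): C 1.000, H 1.755, O 1.006
Multiplying each by 4 gives whole numbers: C 4.00, H 7.02, O 4.02

C4H7O4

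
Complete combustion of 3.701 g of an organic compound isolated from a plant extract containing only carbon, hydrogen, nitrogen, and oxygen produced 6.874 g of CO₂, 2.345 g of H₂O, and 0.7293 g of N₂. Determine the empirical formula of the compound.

C3H5NO

mol C = 6.874 g CO₂ ÷ 44.009 g/mol = 0.15620 mol
mol H = 2 × 2.345 g H₂O ÷ 18.015 g/mol = 0.26034 mol
mol N = 2 × 0.7293 g N₂ ÷ 28.014 g/mol = 0.052067 mol
mass O = 3.701 − (1.8761 + 0.26242 + 0.72930) = 0.83322 g → mol O = 0.83322 ÷ 15.999 = 0.052079 mol
Divide by the smallest (0.052067 mol): C 3.000, H 5.000, N 1.000, O 1.000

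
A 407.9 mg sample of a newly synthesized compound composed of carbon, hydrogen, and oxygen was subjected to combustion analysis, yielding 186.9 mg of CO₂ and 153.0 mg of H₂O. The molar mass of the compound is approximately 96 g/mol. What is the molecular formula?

mol C = 0.1869 g CO₂ ÷ 44.009 g/mol = 0.0042469 mol
mol H = 2 × 0.1530 g H₂O ÷ 18.015 g/mol = 0.016986 mol
mass O = 0.4079 − (0.051009 + 0.017122) = 0.33977 g → mol O = 0.33977 ÷ 15.999 = 0.021237 mol
Divide by the smallest (0.0042469 mol): C 1.000, H 4.000, O 5.001
Empirical formula: CH4O5
Empirical-formula mass = 96.04 g/mol; 96 ÷ 96.04 ≈ 1, so the molecular formula is CH4O5.

CH4O5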